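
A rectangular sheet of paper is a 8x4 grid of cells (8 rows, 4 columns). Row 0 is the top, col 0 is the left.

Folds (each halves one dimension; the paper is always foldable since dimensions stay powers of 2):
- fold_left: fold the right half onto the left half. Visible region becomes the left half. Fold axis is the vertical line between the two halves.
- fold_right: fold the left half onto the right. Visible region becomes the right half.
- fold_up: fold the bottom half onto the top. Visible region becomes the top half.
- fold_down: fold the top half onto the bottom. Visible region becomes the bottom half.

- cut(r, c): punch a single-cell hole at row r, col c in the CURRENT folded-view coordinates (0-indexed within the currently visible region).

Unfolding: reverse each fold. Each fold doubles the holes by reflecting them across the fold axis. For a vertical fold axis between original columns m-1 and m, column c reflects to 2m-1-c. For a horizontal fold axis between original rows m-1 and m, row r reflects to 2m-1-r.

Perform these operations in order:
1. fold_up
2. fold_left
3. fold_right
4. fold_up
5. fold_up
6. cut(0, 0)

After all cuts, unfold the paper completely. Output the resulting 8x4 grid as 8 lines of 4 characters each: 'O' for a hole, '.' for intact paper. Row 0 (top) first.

Op 1 fold_up: fold axis h@4; visible region now rows[0,4) x cols[0,4) = 4x4
Op 2 fold_left: fold axis v@2; visible region now rows[0,4) x cols[0,2) = 4x2
Op 3 fold_right: fold axis v@1; visible region now rows[0,4) x cols[1,2) = 4x1
Op 4 fold_up: fold axis h@2; visible region now rows[0,2) x cols[1,2) = 2x1
Op 5 fold_up: fold axis h@1; visible region now rows[0,1) x cols[1,2) = 1x1
Op 6 cut(0, 0): punch at orig (0,1); cuts so far [(0, 1)]; region rows[0,1) x cols[1,2) = 1x1
Unfold 1 (reflect across h@1): 2 holes -> [(0, 1), (1, 1)]
Unfold 2 (reflect across h@2): 4 holes -> [(0, 1), (1, 1), (2, 1), (3, 1)]
Unfold 3 (reflect across v@1): 8 holes -> [(0, 0), (0, 1), (1, 0), (1, 1), (2, 0), (2, 1), (3, 0), (3, 1)]
Unfold 4 (reflect across v@2): 16 holes -> [(0, 0), (0, 1), (0, 2), (0, 3), (1, 0), (1, 1), (1, 2), (1, 3), (2, 0), (2, 1), (2, 2), (2, 3), (3, 0), (3, 1), (3, 2), (3, 3)]
Unfold 5 (reflect across h@4): 32 holes -> [(0, 0), (0, 1), (0, 2), (0, 3), (1, 0), (1, 1), (1, 2), (1, 3), (2, 0), (2, 1), (2, 2), (2, 3), (3, 0), (3, 1), (3, 2), (3, 3), (4, 0), (4, 1), (4, 2), (4, 3), (5, 0), (5, 1), (5, 2), (5, 3), (6, 0), (6, 1), (6, 2), (6, 3), (7, 0), (7, 1), (7, 2), (7, 3)]

Answer: OOOO
OOOO
OOOO
OOOO
OOOO
OOOO
OOOO
OOOO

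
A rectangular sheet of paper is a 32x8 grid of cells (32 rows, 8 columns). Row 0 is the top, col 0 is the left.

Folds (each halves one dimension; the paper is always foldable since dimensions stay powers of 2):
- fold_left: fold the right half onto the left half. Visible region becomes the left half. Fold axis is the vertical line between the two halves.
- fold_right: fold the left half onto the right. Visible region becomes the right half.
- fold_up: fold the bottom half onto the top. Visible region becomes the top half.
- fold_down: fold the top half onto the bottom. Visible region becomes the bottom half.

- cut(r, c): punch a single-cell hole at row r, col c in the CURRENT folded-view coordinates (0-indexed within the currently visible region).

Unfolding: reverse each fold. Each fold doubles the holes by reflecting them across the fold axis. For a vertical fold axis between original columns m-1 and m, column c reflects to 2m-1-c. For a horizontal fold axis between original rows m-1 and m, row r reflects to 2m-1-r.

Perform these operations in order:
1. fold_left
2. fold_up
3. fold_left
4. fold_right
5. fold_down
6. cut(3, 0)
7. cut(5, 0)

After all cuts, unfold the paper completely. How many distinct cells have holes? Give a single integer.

Op 1 fold_left: fold axis v@4; visible region now rows[0,32) x cols[0,4) = 32x4
Op 2 fold_up: fold axis h@16; visible region now rows[0,16) x cols[0,4) = 16x4
Op 3 fold_left: fold axis v@2; visible region now rows[0,16) x cols[0,2) = 16x2
Op 4 fold_right: fold axis v@1; visible region now rows[0,16) x cols[1,2) = 16x1
Op 5 fold_down: fold axis h@8; visible region now rows[8,16) x cols[1,2) = 8x1
Op 6 cut(3, 0): punch at orig (11,1); cuts so far [(11, 1)]; region rows[8,16) x cols[1,2) = 8x1
Op 7 cut(5, 0): punch at orig (13,1); cuts so far [(11, 1), (13, 1)]; region rows[8,16) x cols[1,2) = 8x1
Unfold 1 (reflect across h@8): 4 holes -> [(2, 1), (4, 1), (11, 1), (13, 1)]
Unfold 2 (reflect across v@1): 8 holes -> [(2, 0), (2, 1), (4, 0), (4, 1), (11, 0), (11, 1), (13, 0), (13, 1)]
Unfold 3 (reflect across v@2): 16 holes -> [(2, 0), (2, 1), (2, 2), (2, 3), (4, 0), (4, 1), (4, 2), (4, 3), (11, 0), (11, 1), (11, 2), (11, 3), (13, 0), (13, 1), (13, 2), (13, 3)]
Unfold 4 (reflect across h@16): 32 holes -> [(2, 0), (2, 1), (2, 2), (2, 3), (4, 0), (4, 1), (4, 2), (4, 3), (11, 0), (11, 1), (11, 2), (11, 3), (13, 0), (13, 1), (13, 2), (13, 3), (18, 0), (18, 1), (18, 2), (18, 3), (20, 0), (20, 1), (20, 2), (20, 3), (27, 0), (27, 1), (27, 2), (27, 3), (29, 0), (29, 1), (29, 2), (29, 3)]
Unfold 5 (reflect across v@4): 64 holes -> [(2, 0), (2, 1), (2, 2), (2, 3), (2, 4), (2, 5), (2, 6), (2, 7), (4, 0), (4, 1), (4, 2), (4, 3), (4, 4), (4, 5), (4, 6), (4, 7), (11, 0), (11, 1), (11, 2), (11, 3), (11, 4), (11, 5), (11, 6), (11, 7), (13, 0), (13, 1), (13, 2), (13, 3), (13, 4), (13, 5), (13, 6), (13, 7), (18, 0), (18, 1), (18, 2), (18, 3), (18, 4), (18, 5), (18, 6), (18, 7), (20, 0), (20, 1), (20, 2), (20, 3), (20, 4), (20, 5), (20, 6), (20, 7), (27, 0), (27, 1), (27, 2), (27, 3), (27, 4), (27, 5), (27, 6), (27, 7), (29, 0), (29, 1), (29, 2), (29, 3), (29, 4), (29, 5), (29, 6), (29, 7)]

Answer: 64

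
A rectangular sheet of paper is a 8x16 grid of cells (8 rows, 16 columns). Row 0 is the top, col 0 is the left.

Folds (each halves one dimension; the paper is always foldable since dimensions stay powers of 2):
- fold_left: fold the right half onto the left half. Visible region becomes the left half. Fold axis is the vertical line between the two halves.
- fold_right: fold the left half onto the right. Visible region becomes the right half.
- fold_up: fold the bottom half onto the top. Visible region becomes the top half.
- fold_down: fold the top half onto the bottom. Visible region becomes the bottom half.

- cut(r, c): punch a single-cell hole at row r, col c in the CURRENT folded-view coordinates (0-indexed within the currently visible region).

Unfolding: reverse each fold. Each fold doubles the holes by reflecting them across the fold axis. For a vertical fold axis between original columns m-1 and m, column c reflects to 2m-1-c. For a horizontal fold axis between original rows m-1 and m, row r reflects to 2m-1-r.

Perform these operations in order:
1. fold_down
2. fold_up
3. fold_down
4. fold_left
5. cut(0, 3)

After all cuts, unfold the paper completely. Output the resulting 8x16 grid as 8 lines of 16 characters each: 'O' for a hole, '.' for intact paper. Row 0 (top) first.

Op 1 fold_down: fold axis h@4; visible region now rows[4,8) x cols[0,16) = 4x16
Op 2 fold_up: fold axis h@6; visible region now rows[4,6) x cols[0,16) = 2x16
Op 3 fold_down: fold axis h@5; visible region now rows[5,6) x cols[0,16) = 1x16
Op 4 fold_left: fold axis v@8; visible region now rows[5,6) x cols[0,8) = 1x8
Op 5 cut(0, 3): punch at orig (5,3); cuts so far [(5, 3)]; region rows[5,6) x cols[0,8) = 1x8
Unfold 1 (reflect across v@8): 2 holes -> [(5, 3), (5, 12)]
Unfold 2 (reflect across h@5): 4 holes -> [(4, 3), (4, 12), (5, 3), (5, 12)]
Unfold 3 (reflect across h@6): 8 holes -> [(4, 3), (4, 12), (5, 3), (5, 12), (6, 3), (6, 12), (7, 3), (7, 12)]
Unfold 4 (reflect across h@4): 16 holes -> [(0, 3), (0, 12), (1, 3), (1, 12), (2, 3), (2, 12), (3, 3), (3, 12), (4, 3), (4, 12), (5, 3), (5, 12), (6, 3), (6, 12), (7, 3), (7, 12)]

Answer: ...O........O...
...O........O...
...O........O...
...O........O...
...O........O...
...O........O...
...O........O...
...O........O...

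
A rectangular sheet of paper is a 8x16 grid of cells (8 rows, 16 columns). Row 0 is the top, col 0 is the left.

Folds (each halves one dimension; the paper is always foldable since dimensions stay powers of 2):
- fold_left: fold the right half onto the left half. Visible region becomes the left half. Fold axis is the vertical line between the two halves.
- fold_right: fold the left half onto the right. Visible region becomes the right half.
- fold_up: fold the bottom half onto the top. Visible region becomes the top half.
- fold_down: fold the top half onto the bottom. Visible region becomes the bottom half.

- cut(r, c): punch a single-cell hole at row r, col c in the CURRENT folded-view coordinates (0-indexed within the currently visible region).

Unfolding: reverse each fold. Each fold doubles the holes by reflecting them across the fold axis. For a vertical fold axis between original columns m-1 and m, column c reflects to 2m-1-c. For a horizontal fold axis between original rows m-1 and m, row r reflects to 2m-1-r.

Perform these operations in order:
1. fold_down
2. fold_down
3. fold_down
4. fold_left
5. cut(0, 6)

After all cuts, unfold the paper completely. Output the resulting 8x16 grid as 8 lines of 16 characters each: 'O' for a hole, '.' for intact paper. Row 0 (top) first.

Answer: ......O..O......
......O..O......
......O..O......
......O..O......
......O..O......
......O..O......
......O..O......
......O..O......

Derivation:
Op 1 fold_down: fold axis h@4; visible region now rows[4,8) x cols[0,16) = 4x16
Op 2 fold_down: fold axis h@6; visible region now rows[6,8) x cols[0,16) = 2x16
Op 3 fold_down: fold axis h@7; visible region now rows[7,8) x cols[0,16) = 1x16
Op 4 fold_left: fold axis v@8; visible region now rows[7,8) x cols[0,8) = 1x8
Op 5 cut(0, 6): punch at orig (7,6); cuts so far [(7, 6)]; region rows[7,8) x cols[0,8) = 1x8
Unfold 1 (reflect across v@8): 2 holes -> [(7, 6), (7, 9)]
Unfold 2 (reflect across h@7): 4 holes -> [(6, 6), (6, 9), (7, 6), (7, 9)]
Unfold 3 (reflect across h@6): 8 holes -> [(4, 6), (4, 9), (5, 6), (5, 9), (6, 6), (6, 9), (7, 6), (7, 9)]
Unfold 4 (reflect across h@4): 16 holes -> [(0, 6), (0, 9), (1, 6), (1, 9), (2, 6), (2, 9), (3, 6), (3, 9), (4, 6), (4, 9), (5, 6), (5, 9), (6, 6), (6, 9), (7, 6), (7, 9)]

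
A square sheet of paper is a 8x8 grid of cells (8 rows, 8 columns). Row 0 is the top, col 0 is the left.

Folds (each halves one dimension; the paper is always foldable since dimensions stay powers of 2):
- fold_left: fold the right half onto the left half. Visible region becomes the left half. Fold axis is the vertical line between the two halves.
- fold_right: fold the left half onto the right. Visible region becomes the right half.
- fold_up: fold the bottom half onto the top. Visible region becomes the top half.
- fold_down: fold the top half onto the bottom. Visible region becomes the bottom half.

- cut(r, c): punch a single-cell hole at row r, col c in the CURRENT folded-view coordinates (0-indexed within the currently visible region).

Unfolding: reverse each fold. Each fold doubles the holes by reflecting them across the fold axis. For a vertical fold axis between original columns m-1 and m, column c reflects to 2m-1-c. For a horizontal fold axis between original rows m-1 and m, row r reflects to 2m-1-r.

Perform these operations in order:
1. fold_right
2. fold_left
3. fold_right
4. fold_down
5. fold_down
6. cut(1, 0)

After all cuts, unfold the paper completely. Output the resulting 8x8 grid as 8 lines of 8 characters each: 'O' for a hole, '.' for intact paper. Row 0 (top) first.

Op 1 fold_right: fold axis v@4; visible region now rows[0,8) x cols[4,8) = 8x4
Op 2 fold_left: fold axis v@6; visible region now rows[0,8) x cols[4,6) = 8x2
Op 3 fold_right: fold axis v@5; visible region now rows[0,8) x cols[5,6) = 8x1
Op 4 fold_down: fold axis h@4; visible region now rows[4,8) x cols[5,6) = 4x1
Op 5 fold_down: fold axis h@6; visible region now rows[6,8) x cols[5,6) = 2x1
Op 6 cut(1, 0): punch at orig (7,5); cuts so far [(7, 5)]; region rows[6,8) x cols[5,6) = 2x1
Unfold 1 (reflect across h@6): 2 holes -> [(4, 5), (7, 5)]
Unfold 2 (reflect across h@4): 4 holes -> [(0, 5), (3, 5), (4, 5), (7, 5)]
Unfold 3 (reflect across v@5): 8 holes -> [(0, 4), (0, 5), (3, 4), (3, 5), (4, 4), (4, 5), (7, 4), (7, 5)]
Unfold 4 (reflect across v@6): 16 holes -> [(0, 4), (0, 5), (0, 6), (0, 7), (3, 4), (3, 5), (3, 6), (3, 7), (4, 4), (4, 5), (4, 6), (4, 7), (7, 4), (7, 5), (7, 6), (7, 7)]
Unfold 5 (reflect across v@4): 32 holes -> [(0, 0), (0, 1), (0, 2), (0, 3), (0, 4), (0, 5), (0, 6), (0, 7), (3, 0), (3, 1), (3, 2), (3, 3), (3, 4), (3, 5), (3, 6), (3, 7), (4, 0), (4, 1), (4, 2), (4, 3), (4, 4), (4, 5), (4, 6), (4, 7), (7, 0), (7, 1), (7, 2), (7, 3), (7, 4), (7, 5), (7, 6), (7, 7)]

Answer: OOOOOOOO
........
........
OOOOOOOO
OOOOOOOO
........
........
OOOOOOOO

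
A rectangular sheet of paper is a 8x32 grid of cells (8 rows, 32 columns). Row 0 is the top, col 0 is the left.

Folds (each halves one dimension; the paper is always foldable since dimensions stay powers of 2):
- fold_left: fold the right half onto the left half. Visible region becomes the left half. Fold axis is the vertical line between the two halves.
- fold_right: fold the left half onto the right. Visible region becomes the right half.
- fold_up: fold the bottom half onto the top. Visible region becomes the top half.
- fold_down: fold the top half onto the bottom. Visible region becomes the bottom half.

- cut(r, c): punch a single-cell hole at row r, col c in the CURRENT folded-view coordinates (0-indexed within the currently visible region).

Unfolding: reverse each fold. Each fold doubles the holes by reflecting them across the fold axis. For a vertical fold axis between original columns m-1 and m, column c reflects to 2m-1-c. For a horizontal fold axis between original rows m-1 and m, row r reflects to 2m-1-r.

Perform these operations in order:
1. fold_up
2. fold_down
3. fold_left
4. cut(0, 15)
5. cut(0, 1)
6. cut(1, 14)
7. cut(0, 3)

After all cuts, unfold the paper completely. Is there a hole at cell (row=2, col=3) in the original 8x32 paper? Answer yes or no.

Op 1 fold_up: fold axis h@4; visible region now rows[0,4) x cols[0,32) = 4x32
Op 2 fold_down: fold axis h@2; visible region now rows[2,4) x cols[0,32) = 2x32
Op 3 fold_left: fold axis v@16; visible region now rows[2,4) x cols[0,16) = 2x16
Op 4 cut(0, 15): punch at orig (2,15); cuts so far [(2, 15)]; region rows[2,4) x cols[0,16) = 2x16
Op 5 cut(0, 1): punch at orig (2,1); cuts so far [(2, 1), (2, 15)]; region rows[2,4) x cols[0,16) = 2x16
Op 6 cut(1, 14): punch at orig (3,14); cuts so far [(2, 1), (2, 15), (3, 14)]; region rows[2,4) x cols[0,16) = 2x16
Op 7 cut(0, 3): punch at orig (2,3); cuts so far [(2, 1), (2, 3), (2, 15), (3, 14)]; region rows[2,4) x cols[0,16) = 2x16
Unfold 1 (reflect across v@16): 8 holes -> [(2, 1), (2, 3), (2, 15), (2, 16), (2, 28), (2, 30), (3, 14), (3, 17)]
Unfold 2 (reflect across h@2): 16 holes -> [(0, 14), (0, 17), (1, 1), (1, 3), (1, 15), (1, 16), (1, 28), (1, 30), (2, 1), (2, 3), (2, 15), (2, 16), (2, 28), (2, 30), (3, 14), (3, 17)]
Unfold 3 (reflect across h@4): 32 holes -> [(0, 14), (0, 17), (1, 1), (1, 3), (1, 15), (1, 16), (1, 28), (1, 30), (2, 1), (2, 3), (2, 15), (2, 16), (2, 28), (2, 30), (3, 14), (3, 17), (4, 14), (4, 17), (5, 1), (5, 3), (5, 15), (5, 16), (5, 28), (5, 30), (6, 1), (6, 3), (6, 15), (6, 16), (6, 28), (6, 30), (7, 14), (7, 17)]
Holes: [(0, 14), (0, 17), (1, 1), (1, 3), (1, 15), (1, 16), (1, 28), (1, 30), (2, 1), (2, 3), (2, 15), (2, 16), (2, 28), (2, 30), (3, 14), (3, 17), (4, 14), (4, 17), (5, 1), (5, 3), (5, 15), (5, 16), (5, 28), (5, 30), (6, 1), (6, 3), (6, 15), (6, 16), (6, 28), (6, 30), (7, 14), (7, 17)]

Answer: yes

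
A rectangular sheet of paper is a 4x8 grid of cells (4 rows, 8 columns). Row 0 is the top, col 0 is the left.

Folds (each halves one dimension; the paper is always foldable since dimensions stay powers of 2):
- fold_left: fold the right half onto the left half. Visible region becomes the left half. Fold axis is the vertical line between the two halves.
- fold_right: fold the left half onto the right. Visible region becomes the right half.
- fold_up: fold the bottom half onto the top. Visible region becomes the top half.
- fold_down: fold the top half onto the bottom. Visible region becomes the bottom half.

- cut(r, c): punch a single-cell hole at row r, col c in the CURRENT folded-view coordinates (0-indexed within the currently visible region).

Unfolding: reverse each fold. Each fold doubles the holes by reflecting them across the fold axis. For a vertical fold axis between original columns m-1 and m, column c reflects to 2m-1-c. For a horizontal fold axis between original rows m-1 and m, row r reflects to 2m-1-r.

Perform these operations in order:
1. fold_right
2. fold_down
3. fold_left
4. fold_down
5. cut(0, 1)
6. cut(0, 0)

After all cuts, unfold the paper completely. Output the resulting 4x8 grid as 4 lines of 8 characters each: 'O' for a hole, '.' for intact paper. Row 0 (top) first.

Answer: OOOOOOOO
OOOOOOOO
OOOOOOOO
OOOOOOOO

Derivation:
Op 1 fold_right: fold axis v@4; visible region now rows[0,4) x cols[4,8) = 4x4
Op 2 fold_down: fold axis h@2; visible region now rows[2,4) x cols[4,8) = 2x4
Op 3 fold_left: fold axis v@6; visible region now rows[2,4) x cols[4,6) = 2x2
Op 4 fold_down: fold axis h@3; visible region now rows[3,4) x cols[4,6) = 1x2
Op 5 cut(0, 1): punch at orig (3,5); cuts so far [(3, 5)]; region rows[3,4) x cols[4,6) = 1x2
Op 6 cut(0, 0): punch at orig (3,4); cuts so far [(3, 4), (3, 5)]; region rows[3,4) x cols[4,6) = 1x2
Unfold 1 (reflect across h@3): 4 holes -> [(2, 4), (2, 5), (3, 4), (3, 5)]
Unfold 2 (reflect across v@6): 8 holes -> [(2, 4), (2, 5), (2, 6), (2, 7), (3, 4), (3, 5), (3, 6), (3, 7)]
Unfold 3 (reflect across h@2): 16 holes -> [(0, 4), (0, 5), (0, 6), (0, 7), (1, 4), (1, 5), (1, 6), (1, 7), (2, 4), (2, 5), (2, 6), (2, 7), (3, 4), (3, 5), (3, 6), (3, 7)]
Unfold 4 (reflect across v@4): 32 holes -> [(0, 0), (0, 1), (0, 2), (0, 3), (0, 4), (0, 5), (0, 6), (0, 7), (1, 0), (1, 1), (1, 2), (1, 3), (1, 4), (1, 5), (1, 6), (1, 7), (2, 0), (2, 1), (2, 2), (2, 3), (2, 4), (2, 5), (2, 6), (2, 7), (3, 0), (3, 1), (3, 2), (3, 3), (3, 4), (3, 5), (3, 6), (3, 7)]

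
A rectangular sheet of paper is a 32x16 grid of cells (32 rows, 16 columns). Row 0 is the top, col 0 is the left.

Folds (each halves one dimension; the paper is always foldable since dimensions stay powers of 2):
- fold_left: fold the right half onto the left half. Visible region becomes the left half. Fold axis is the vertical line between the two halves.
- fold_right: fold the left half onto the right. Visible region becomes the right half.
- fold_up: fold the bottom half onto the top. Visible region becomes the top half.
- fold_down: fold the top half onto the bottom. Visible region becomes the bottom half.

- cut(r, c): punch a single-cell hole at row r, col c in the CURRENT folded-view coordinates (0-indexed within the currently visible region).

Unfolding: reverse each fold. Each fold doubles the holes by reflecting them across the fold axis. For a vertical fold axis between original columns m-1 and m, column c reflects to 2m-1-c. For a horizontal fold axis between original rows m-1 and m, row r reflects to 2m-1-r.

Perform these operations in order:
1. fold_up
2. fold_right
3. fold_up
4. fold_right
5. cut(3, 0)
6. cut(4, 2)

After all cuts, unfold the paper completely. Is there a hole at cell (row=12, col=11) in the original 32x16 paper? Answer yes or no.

Answer: yes

Derivation:
Op 1 fold_up: fold axis h@16; visible region now rows[0,16) x cols[0,16) = 16x16
Op 2 fold_right: fold axis v@8; visible region now rows[0,16) x cols[8,16) = 16x8
Op 3 fold_up: fold axis h@8; visible region now rows[0,8) x cols[8,16) = 8x8
Op 4 fold_right: fold axis v@12; visible region now rows[0,8) x cols[12,16) = 8x4
Op 5 cut(3, 0): punch at orig (3,12); cuts so far [(3, 12)]; region rows[0,8) x cols[12,16) = 8x4
Op 6 cut(4, 2): punch at orig (4,14); cuts so far [(3, 12), (4, 14)]; region rows[0,8) x cols[12,16) = 8x4
Unfold 1 (reflect across v@12): 4 holes -> [(3, 11), (3, 12), (4, 9), (4, 14)]
Unfold 2 (reflect across h@8): 8 holes -> [(3, 11), (3, 12), (4, 9), (4, 14), (11, 9), (11, 14), (12, 11), (12, 12)]
Unfold 3 (reflect across v@8): 16 holes -> [(3, 3), (3, 4), (3, 11), (3, 12), (4, 1), (4, 6), (4, 9), (4, 14), (11, 1), (11, 6), (11, 9), (11, 14), (12, 3), (12, 4), (12, 11), (12, 12)]
Unfold 4 (reflect across h@16): 32 holes -> [(3, 3), (3, 4), (3, 11), (3, 12), (4, 1), (4, 6), (4, 9), (4, 14), (11, 1), (11, 6), (11, 9), (11, 14), (12, 3), (12, 4), (12, 11), (12, 12), (19, 3), (19, 4), (19, 11), (19, 12), (20, 1), (20, 6), (20, 9), (20, 14), (27, 1), (27, 6), (27, 9), (27, 14), (28, 3), (28, 4), (28, 11), (28, 12)]
Holes: [(3, 3), (3, 4), (3, 11), (3, 12), (4, 1), (4, 6), (4, 9), (4, 14), (11, 1), (11, 6), (11, 9), (11, 14), (12, 3), (12, 4), (12, 11), (12, 12), (19, 3), (19, 4), (19, 11), (19, 12), (20, 1), (20, 6), (20, 9), (20, 14), (27, 1), (27, 6), (27, 9), (27, 14), (28, 3), (28, 4), (28, 11), (28, 12)]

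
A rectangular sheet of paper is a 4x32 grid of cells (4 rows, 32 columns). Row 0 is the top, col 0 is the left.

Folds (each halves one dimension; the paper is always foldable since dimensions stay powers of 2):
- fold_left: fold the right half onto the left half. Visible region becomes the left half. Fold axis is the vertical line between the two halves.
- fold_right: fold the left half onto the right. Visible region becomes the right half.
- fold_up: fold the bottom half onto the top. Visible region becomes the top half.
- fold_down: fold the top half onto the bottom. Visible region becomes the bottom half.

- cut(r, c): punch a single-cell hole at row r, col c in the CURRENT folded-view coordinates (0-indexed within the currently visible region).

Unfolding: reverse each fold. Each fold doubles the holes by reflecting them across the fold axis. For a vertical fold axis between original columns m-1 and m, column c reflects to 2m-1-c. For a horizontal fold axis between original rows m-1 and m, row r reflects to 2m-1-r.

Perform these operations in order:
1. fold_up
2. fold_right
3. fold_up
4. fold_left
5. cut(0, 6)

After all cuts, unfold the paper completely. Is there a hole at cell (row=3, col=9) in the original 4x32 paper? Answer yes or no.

Op 1 fold_up: fold axis h@2; visible region now rows[0,2) x cols[0,32) = 2x32
Op 2 fold_right: fold axis v@16; visible region now rows[0,2) x cols[16,32) = 2x16
Op 3 fold_up: fold axis h@1; visible region now rows[0,1) x cols[16,32) = 1x16
Op 4 fold_left: fold axis v@24; visible region now rows[0,1) x cols[16,24) = 1x8
Op 5 cut(0, 6): punch at orig (0,22); cuts so far [(0, 22)]; region rows[0,1) x cols[16,24) = 1x8
Unfold 1 (reflect across v@24): 2 holes -> [(0, 22), (0, 25)]
Unfold 2 (reflect across h@1): 4 holes -> [(0, 22), (0, 25), (1, 22), (1, 25)]
Unfold 3 (reflect across v@16): 8 holes -> [(0, 6), (0, 9), (0, 22), (0, 25), (1, 6), (1, 9), (1, 22), (1, 25)]
Unfold 4 (reflect across h@2): 16 holes -> [(0, 6), (0, 9), (0, 22), (0, 25), (1, 6), (1, 9), (1, 22), (1, 25), (2, 6), (2, 9), (2, 22), (2, 25), (3, 6), (3, 9), (3, 22), (3, 25)]
Holes: [(0, 6), (0, 9), (0, 22), (0, 25), (1, 6), (1, 9), (1, 22), (1, 25), (2, 6), (2, 9), (2, 22), (2, 25), (3, 6), (3, 9), (3, 22), (3, 25)]

Answer: yes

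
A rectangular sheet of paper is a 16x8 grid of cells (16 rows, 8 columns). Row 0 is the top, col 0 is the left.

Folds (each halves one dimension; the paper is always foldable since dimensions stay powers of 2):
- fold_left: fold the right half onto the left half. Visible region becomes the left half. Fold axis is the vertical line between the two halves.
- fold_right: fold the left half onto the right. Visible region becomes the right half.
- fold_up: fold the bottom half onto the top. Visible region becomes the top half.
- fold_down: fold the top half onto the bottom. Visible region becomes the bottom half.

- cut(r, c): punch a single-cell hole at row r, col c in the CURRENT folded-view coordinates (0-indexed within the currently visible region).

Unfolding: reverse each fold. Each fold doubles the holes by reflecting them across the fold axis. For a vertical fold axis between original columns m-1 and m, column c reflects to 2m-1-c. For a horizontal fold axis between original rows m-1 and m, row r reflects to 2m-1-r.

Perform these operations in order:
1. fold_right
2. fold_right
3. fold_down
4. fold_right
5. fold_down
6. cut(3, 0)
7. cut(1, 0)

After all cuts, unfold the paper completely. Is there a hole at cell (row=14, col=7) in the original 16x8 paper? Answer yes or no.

Answer: no

Derivation:
Op 1 fold_right: fold axis v@4; visible region now rows[0,16) x cols[4,8) = 16x4
Op 2 fold_right: fold axis v@6; visible region now rows[0,16) x cols[6,8) = 16x2
Op 3 fold_down: fold axis h@8; visible region now rows[8,16) x cols[6,8) = 8x2
Op 4 fold_right: fold axis v@7; visible region now rows[8,16) x cols[7,8) = 8x1
Op 5 fold_down: fold axis h@12; visible region now rows[12,16) x cols[7,8) = 4x1
Op 6 cut(3, 0): punch at orig (15,7); cuts so far [(15, 7)]; region rows[12,16) x cols[7,8) = 4x1
Op 7 cut(1, 0): punch at orig (13,7); cuts so far [(13, 7), (15, 7)]; region rows[12,16) x cols[7,8) = 4x1
Unfold 1 (reflect across h@12): 4 holes -> [(8, 7), (10, 7), (13, 7), (15, 7)]
Unfold 2 (reflect across v@7): 8 holes -> [(8, 6), (8, 7), (10, 6), (10, 7), (13, 6), (13, 7), (15, 6), (15, 7)]
Unfold 3 (reflect across h@8): 16 holes -> [(0, 6), (0, 7), (2, 6), (2, 7), (5, 6), (5, 7), (7, 6), (7, 7), (8, 6), (8, 7), (10, 6), (10, 7), (13, 6), (13, 7), (15, 6), (15, 7)]
Unfold 4 (reflect across v@6): 32 holes -> [(0, 4), (0, 5), (0, 6), (0, 7), (2, 4), (2, 5), (2, 6), (2, 7), (5, 4), (5, 5), (5, 6), (5, 7), (7, 4), (7, 5), (7, 6), (7, 7), (8, 4), (8, 5), (8, 6), (8, 7), (10, 4), (10, 5), (10, 6), (10, 7), (13, 4), (13, 5), (13, 6), (13, 7), (15, 4), (15, 5), (15, 6), (15, 7)]
Unfold 5 (reflect across v@4): 64 holes -> [(0, 0), (0, 1), (0, 2), (0, 3), (0, 4), (0, 5), (0, 6), (0, 7), (2, 0), (2, 1), (2, 2), (2, 3), (2, 4), (2, 5), (2, 6), (2, 7), (5, 0), (5, 1), (5, 2), (5, 3), (5, 4), (5, 5), (5, 6), (5, 7), (7, 0), (7, 1), (7, 2), (7, 3), (7, 4), (7, 5), (7, 6), (7, 7), (8, 0), (8, 1), (8, 2), (8, 3), (8, 4), (8, 5), (8, 6), (8, 7), (10, 0), (10, 1), (10, 2), (10, 3), (10, 4), (10, 5), (10, 6), (10, 7), (13, 0), (13, 1), (13, 2), (13, 3), (13, 4), (13, 5), (13, 6), (13, 7), (15, 0), (15, 1), (15, 2), (15, 3), (15, 4), (15, 5), (15, 6), (15, 7)]
Holes: [(0, 0), (0, 1), (0, 2), (0, 3), (0, 4), (0, 5), (0, 6), (0, 7), (2, 0), (2, 1), (2, 2), (2, 3), (2, 4), (2, 5), (2, 6), (2, 7), (5, 0), (5, 1), (5, 2), (5, 3), (5, 4), (5, 5), (5, 6), (5, 7), (7, 0), (7, 1), (7, 2), (7, 3), (7, 4), (7, 5), (7, 6), (7, 7), (8, 0), (8, 1), (8, 2), (8, 3), (8, 4), (8, 5), (8, 6), (8, 7), (10, 0), (10, 1), (10, 2), (10, 3), (10, 4), (10, 5), (10, 6), (10, 7), (13, 0), (13, 1), (13, 2), (13, 3), (13, 4), (13, 5), (13, 6), (13, 7), (15, 0), (15, 1), (15, 2), (15, 3), (15, 4), (15, 5), (15, 6), (15, 7)]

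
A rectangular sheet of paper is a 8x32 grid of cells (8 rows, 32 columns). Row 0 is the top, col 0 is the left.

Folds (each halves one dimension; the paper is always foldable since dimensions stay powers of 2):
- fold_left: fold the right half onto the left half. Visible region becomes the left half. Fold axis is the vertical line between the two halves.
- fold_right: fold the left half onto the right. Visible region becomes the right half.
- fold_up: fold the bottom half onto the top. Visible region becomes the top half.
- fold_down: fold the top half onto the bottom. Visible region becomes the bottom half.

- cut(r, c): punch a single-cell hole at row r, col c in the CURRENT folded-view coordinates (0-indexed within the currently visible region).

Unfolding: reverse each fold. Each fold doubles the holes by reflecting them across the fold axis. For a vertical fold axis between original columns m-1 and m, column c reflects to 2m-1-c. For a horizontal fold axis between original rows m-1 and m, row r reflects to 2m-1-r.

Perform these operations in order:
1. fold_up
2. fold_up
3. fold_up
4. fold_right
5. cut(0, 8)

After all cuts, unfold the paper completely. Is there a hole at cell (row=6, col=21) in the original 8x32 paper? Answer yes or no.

Op 1 fold_up: fold axis h@4; visible region now rows[0,4) x cols[0,32) = 4x32
Op 2 fold_up: fold axis h@2; visible region now rows[0,2) x cols[0,32) = 2x32
Op 3 fold_up: fold axis h@1; visible region now rows[0,1) x cols[0,32) = 1x32
Op 4 fold_right: fold axis v@16; visible region now rows[0,1) x cols[16,32) = 1x16
Op 5 cut(0, 8): punch at orig (0,24); cuts so far [(0, 24)]; region rows[0,1) x cols[16,32) = 1x16
Unfold 1 (reflect across v@16): 2 holes -> [(0, 7), (0, 24)]
Unfold 2 (reflect across h@1): 4 holes -> [(0, 7), (0, 24), (1, 7), (1, 24)]
Unfold 3 (reflect across h@2): 8 holes -> [(0, 7), (0, 24), (1, 7), (1, 24), (2, 7), (2, 24), (3, 7), (3, 24)]
Unfold 4 (reflect across h@4): 16 holes -> [(0, 7), (0, 24), (1, 7), (1, 24), (2, 7), (2, 24), (3, 7), (3, 24), (4, 7), (4, 24), (5, 7), (5, 24), (6, 7), (6, 24), (7, 7), (7, 24)]
Holes: [(0, 7), (0, 24), (1, 7), (1, 24), (2, 7), (2, 24), (3, 7), (3, 24), (4, 7), (4, 24), (5, 7), (5, 24), (6, 7), (6, 24), (7, 7), (7, 24)]

Answer: no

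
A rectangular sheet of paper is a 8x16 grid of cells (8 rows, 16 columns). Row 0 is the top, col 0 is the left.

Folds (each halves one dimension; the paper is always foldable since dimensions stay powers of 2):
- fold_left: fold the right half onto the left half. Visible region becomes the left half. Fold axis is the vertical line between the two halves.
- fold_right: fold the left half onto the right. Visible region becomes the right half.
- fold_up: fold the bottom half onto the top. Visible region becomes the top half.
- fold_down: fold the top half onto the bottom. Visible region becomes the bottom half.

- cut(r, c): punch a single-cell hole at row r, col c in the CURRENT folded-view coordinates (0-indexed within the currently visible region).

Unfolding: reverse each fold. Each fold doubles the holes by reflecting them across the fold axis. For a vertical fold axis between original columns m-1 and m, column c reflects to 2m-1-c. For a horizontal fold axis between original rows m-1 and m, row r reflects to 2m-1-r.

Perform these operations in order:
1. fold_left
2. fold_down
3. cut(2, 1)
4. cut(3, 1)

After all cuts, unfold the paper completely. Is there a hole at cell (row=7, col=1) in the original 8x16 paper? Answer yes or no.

Answer: yes

Derivation:
Op 1 fold_left: fold axis v@8; visible region now rows[0,8) x cols[0,8) = 8x8
Op 2 fold_down: fold axis h@4; visible region now rows[4,8) x cols[0,8) = 4x8
Op 3 cut(2, 1): punch at orig (6,1); cuts so far [(6, 1)]; region rows[4,8) x cols[0,8) = 4x8
Op 4 cut(3, 1): punch at orig (7,1); cuts so far [(6, 1), (7, 1)]; region rows[4,8) x cols[0,8) = 4x8
Unfold 1 (reflect across h@4): 4 holes -> [(0, 1), (1, 1), (6, 1), (7, 1)]
Unfold 2 (reflect across v@8): 8 holes -> [(0, 1), (0, 14), (1, 1), (1, 14), (6, 1), (6, 14), (7, 1), (7, 14)]
Holes: [(0, 1), (0, 14), (1, 1), (1, 14), (6, 1), (6, 14), (7, 1), (7, 14)]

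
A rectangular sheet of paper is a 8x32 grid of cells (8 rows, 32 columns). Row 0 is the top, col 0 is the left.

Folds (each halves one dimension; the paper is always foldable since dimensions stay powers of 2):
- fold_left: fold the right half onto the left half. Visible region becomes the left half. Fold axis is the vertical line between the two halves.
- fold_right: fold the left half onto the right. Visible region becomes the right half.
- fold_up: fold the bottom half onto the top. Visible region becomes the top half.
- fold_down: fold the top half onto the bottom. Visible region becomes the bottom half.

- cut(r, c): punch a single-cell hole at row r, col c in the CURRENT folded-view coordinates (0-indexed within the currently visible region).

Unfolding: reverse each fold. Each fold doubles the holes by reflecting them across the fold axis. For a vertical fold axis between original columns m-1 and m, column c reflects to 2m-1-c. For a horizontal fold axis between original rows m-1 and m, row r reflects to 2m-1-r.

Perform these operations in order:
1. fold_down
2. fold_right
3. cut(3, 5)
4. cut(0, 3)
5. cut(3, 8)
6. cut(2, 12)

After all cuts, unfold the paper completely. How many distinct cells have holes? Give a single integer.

Op 1 fold_down: fold axis h@4; visible region now rows[4,8) x cols[0,32) = 4x32
Op 2 fold_right: fold axis v@16; visible region now rows[4,8) x cols[16,32) = 4x16
Op 3 cut(3, 5): punch at orig (7,21); cuts so far [(7, 21)]; region rows[4,8) x cols[16,32) = 4x16
Op 4 cut(0, 3): punch at orig (4,19); cuts so far [(4, 19), (7, 21)]; region rows[4,8) x cols[16,32) = 4x16
Op 5 cut(3, 8): punch at orig (7,24); cuts so far [(4, 19), (7, 21), (7, 24)]; region rows[4,8) x cols[16,32) = 4x16
Op 6 cut(2, 12): punch at orig (6,28); cuts so far [(4, 19), (6, 28), (7, 21), (7, 24)]; region rows[4,8) x cols[16,32) = 4x16
Unfold 1 (reflect across v@16): 8 holes -> [(4, 12), (4, 19), (6, 3), (6, 28), (7, 7), (7, 10), (7, 21), (7, 24)]
Unfold 2 (reflect across h@4): 16 holes -> [(0, 7), (0, 10), (0, 21), (0, 24), (1, 3), (1, 28), (3, 12), (3, 19), (4, 12), (4, 19), (6, 3), (6, 28), (7, 7), (7, 10), (7, 21), (7, 24)]

Answer: 16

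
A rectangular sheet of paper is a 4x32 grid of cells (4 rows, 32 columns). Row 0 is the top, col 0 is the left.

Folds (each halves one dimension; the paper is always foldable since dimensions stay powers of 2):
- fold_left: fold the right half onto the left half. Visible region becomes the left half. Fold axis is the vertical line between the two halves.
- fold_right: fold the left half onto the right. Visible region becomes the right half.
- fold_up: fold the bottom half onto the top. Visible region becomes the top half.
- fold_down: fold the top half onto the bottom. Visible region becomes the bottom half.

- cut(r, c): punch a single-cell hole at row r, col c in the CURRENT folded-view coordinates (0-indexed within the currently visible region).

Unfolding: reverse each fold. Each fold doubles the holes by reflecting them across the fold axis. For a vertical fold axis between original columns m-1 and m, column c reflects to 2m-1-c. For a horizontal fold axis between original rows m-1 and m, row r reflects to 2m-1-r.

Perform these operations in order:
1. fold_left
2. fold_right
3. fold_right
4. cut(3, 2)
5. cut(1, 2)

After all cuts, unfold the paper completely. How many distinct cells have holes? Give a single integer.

Answer: 16

Derivation:
Op 1 fold_left: fold axis v@16; visible region now rows[0,4) x cols[0,16) = 4x16
Op 2 fold_right: fold axis v@8; visible region now rows[0,4) x cols[8,16) = 4x8
Op 3 fold_right: fold axis v@12; visible region now rows[0,4) x cols[12,16) = 4x4
Op 4 cut(3, 2): punch at orig (3,14); cuts so far [(3, 14)]; region rows[0,4) x cols[12,16) = 4x4
Op 5 cut(1, 2): punch at orig (1,14); cuts so far [(1, 14), (3, 14)]; region rows[0,4) x cols[12,16) = 4x4
Unfold 1 (reflect across v@12): 4 holes -> [(1, 9), (1, 14), (3, 9), (3, 14)]
Unfold 2 (reflect across v@8): 8 holes -> [(1, 1), (1, 6), (1, 9), (1, 14), (3, 1), (3, 6), (3, 9), (3, 14)]
Unfold 3 (reflect across v@16): 16 holes -> [(1, 1), (1, 6), (1, 9), (1, 14), (1, 17), (1, 22), (1, 25), (1, 30), (3, 1), (3, 6), (3, 9), (3, 14), (3, 17), (3, 22), (3, 25), (3, 30)]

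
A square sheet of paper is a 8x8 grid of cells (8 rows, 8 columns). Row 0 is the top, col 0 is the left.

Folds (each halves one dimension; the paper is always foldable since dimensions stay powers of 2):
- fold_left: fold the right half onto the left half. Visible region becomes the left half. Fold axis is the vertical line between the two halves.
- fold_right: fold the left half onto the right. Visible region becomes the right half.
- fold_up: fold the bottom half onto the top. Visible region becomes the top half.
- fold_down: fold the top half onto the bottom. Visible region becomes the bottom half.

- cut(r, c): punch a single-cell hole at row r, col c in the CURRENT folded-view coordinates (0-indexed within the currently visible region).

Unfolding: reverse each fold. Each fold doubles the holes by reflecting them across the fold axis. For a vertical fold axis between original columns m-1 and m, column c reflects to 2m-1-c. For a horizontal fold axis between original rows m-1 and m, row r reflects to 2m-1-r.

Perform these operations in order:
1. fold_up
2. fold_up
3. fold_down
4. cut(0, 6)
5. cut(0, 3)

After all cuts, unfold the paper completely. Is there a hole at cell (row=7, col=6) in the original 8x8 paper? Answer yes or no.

Op 1 fold_up: fold axis h@4; visible region now rows[0,4) x cols[0,8) = 4x8
Op 2 fold_up: fold axis h@2; visible region now rows[0,2) x cols[0,8) = 2x8
Op 3 fold_down: fold axis h@1; visible region now rows[1,2) x cols[0,8) = 1x8
Op 4 cut(0, 6): punch at orig (1,6); cuts so far [(1, 6)]; region rows[1,2) x cols[0,8) = 1x8
Op 5 cut(0, 3): punch at orig (1,3); cuts so far [(1, 3), (1, 6)]; region rows[1,2) x cols[0,8) = 1x8
Unfold 1 (reflect across h@1): 4 holes -> [(0, 3), (0, 6), (1, 3), (1, 6)]
Unfold 2 (reflect across h@2): 8 holes -> [(0, 3), (0, 6), (1, 3), (1, 6), (2, 3), (2, 6), (3, 3), (3, 6)]
Unfold 3 (reflect across h@4): 16 holes -> [(0, 3), (0, 6), (1, 3), (1, 6), (2, 3), (2, 6), (3, 3), (3, 6), (4, 3), (4, 6), (5, 3), (5, 6), (6, 3), (6, 6), (7, 3), (7, 6)]
Holes: [(0, 3), (0, 6), (1, 3), (1, 6), (2, 3), (2, 6), (3, 3), (3, 6), (4, 3), (4, 6), (5, 3), (5, 6), (6, 3), (6, 6), (7, 3), (7, 6)]

Answer: yes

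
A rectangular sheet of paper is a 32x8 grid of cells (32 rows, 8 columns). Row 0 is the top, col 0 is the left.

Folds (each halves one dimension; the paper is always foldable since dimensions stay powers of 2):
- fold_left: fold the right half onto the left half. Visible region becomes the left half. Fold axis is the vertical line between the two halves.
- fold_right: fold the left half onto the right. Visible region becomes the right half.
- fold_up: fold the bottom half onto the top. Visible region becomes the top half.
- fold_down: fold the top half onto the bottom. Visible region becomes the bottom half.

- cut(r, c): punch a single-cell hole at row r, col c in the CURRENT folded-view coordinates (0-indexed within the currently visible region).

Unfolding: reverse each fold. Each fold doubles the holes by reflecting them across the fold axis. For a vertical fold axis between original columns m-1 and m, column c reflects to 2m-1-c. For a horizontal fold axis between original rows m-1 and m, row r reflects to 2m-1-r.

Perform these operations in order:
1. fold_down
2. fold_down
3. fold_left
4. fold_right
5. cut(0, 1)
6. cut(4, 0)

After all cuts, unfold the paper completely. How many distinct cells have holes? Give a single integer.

Answer: 32

Derivation:
Op 1 fold_down: fold axis h@16; visible region now rows[16,32) x cols[0,8) = 16x8
Op 2 fold_down: fold axis h@24; visible region now rows[24,32) x cols[0,8) = 8x8
Op 3 fold_left: fold axis v@4; visible region now rows[24,32) x cols[0,4) = 8x4
Op 4 fold_right: fold axis v@2; visible region now rows[24,32) x cols[2,4) = 8x2
Op 5 cut(0, 1): punch at orig (24,3); cuts so far [(24, 3)]; region rows[24,32) x cols[2,4) = 8x2
Op 6 cut(4, 0): punch at orig (28,2); cuts so far [(24, 3), (28, 2)]; region rows[24,32) x cols[2,4) = 8x2
Unfold 1 (reflect across v@2): 4 holes -> [(24, 0), (24, 3), (28, 1), (28, 2)]
Unfold 2 (reflect across v@4): 8 holes -> [(24, 0), (24, 3), (24, 4), (24, 7), (28, 1), (28, 2), (28, 5), (28, 6)]
Unfold 3 (reflect across h@24): 16 holes -> [(19, 1), (19, 2), (19, 5), (19, 6), (23, 0), (23, 3), (23, 4), (23, 7), (24, 0), (24, 3), (24, 4), (24, 7), (28, 1), (28, 2), (28, 5), (28, 6)]
Unfold 4 (reflect across h@16): 32 holes -> [(3, 1), (3, 2), (3, 5), (3, 6), (7, 0), (7, 3), (7, 4), (7, 7), (8, 0), (8, 3), (8, 4), (8, 7), (12, 1), (12, 2), (12, 5), (12, 6), (19, 1), (19, 2), (19, 5), (19, 6), (23, 0), (23, 3), (23, 4), (23, 7), (24, 0), (24, 3), (24, 4), (24, 7), (28, 1), (28, 2), (28, 5), (28, 6)]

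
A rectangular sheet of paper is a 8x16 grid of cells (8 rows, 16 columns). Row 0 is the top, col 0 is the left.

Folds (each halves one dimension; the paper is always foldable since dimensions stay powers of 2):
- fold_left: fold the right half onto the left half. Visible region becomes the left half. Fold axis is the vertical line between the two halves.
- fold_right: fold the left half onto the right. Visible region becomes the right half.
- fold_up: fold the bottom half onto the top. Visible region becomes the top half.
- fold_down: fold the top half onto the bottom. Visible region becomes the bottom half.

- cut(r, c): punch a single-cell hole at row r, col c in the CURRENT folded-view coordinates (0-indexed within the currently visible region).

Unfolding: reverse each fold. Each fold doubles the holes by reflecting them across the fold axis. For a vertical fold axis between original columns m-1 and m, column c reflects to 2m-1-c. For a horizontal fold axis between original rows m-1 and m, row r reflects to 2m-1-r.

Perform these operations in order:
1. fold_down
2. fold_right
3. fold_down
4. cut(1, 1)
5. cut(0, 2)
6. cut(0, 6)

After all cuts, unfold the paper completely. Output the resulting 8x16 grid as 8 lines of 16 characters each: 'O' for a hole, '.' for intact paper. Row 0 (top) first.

Op 1 fold_down: fold axis h@4; visible region now rows[4,8) x cols[0,16) = 4x16
Op 2 fold_right: fold axis v@8; visible region now rows[4,8) x cols[8,16) = 4x8
Op 3 fold_down: fold axis h@6; visible region now rows[6,8) x cols[8,16) = 2x8
Op 4 cut(1, 1): punch at orig (7,9); cuts so far [(7, 9)]; region rows[6,8) x cols[8,16) = 2x8
Op 5 cut(0, 2): punch at orig (6,10); cuts so far [(6, 10), (7, 9)]; region rows[6,8) x cols[8,16) = 2x8
Op 6 cut(0, 6): punch at orig (6,14); cuts so far [(6, 10), (6, 14), (7, 9)]; region rows[6,8) x cols[8,16) = 2x8
Unfold 1 (reflect across h@6): 6 holes -> [(4, 9), (5, 10), (5, 14), (6, 10), (6, 14), (7, 9)]
Unfold 2 (reflect across v@8): 12 holes -> [(4, 6), (4, 9), (5, 1), (5, 5), (5, 10), (5, 14), (6, 1), (6, 5), (6, 10), (6, 14), (7, 6), (7, 9)]
Unfold 3 (reflect across h@4): 24 holes -> [(0, 6), (0, 9), (1, 1), (1, 5), (1, 10), (1, 14), (2, 1), (2, 5), (2, 10), (2, 14), (3, 6), (3, 9), (4, 6), (4, 9), (5, 1), (5, 5), (5, 10), (5, 14), (6, 1), (6, 5), (6, 10), (6, 14), (7, 6), (7, 9)]

Answer: ......O..O......
.O...O....O...O.
.O...O....O...O.
......O..O......
......O..O......
.O...O....O...O.
.O...O....O...O.
......O..O......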